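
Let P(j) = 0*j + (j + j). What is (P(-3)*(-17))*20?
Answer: 2040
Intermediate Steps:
P(j) = 2*j (P(j) = 0 + 2*j = 2*j)
(P(-3)*(-17))*20 = ((2*(-3))*(-17))*20 = -6*(-17)*20 = 102*20 = 2040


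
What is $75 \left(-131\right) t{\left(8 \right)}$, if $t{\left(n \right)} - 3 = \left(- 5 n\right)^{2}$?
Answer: $-15749475$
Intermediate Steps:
$t{\left(n \right)} = 3 + 25 n^{2}$ ($t{\left(n \right)} = 3 + \left(- 5 n\right)^{2} = 3 + 25 n^{2}$)
$75 \left(-131\right) t{\left(8 \right)} = 75 \left(-131\right) \left(3 + 25 \cdot 8^{2}\right) = - 9825 \left(3 + 25 \cdot 64\right) = - 9825 \left(3 + 1600\right) = \left(-9825\right) 1603 = -15749475$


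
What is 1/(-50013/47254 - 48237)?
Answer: -47254/2279441211 ≈ -2.0731e-5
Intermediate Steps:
1/(-50013/47254 - 48237) = 1/(-2279441211/47254) = -47254/2279441211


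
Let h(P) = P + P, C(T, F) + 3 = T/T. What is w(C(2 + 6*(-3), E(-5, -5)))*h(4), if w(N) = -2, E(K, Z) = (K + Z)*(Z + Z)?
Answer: -16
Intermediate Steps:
E(K, Z) = 2*Z*(K + Z) (E(K, Z) = (K + Z)*(2*Z) = 2*Z*(K + Z))
C(T, F) = -2 (C(T, F) = -3 + T/T = -3 + 1 = -2)
h(P) = 2*P
w(C(2 + 6*(-3), E(-5, -5)))*h(4) = -4*4 = -2*8 = -16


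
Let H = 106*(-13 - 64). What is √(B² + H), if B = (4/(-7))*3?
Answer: I*√399794/7 ≈ 90.328*I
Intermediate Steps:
H = -8162 (H = 106*(-77) = -8162)
B = -12/7 (B = (4*(-⅐))*3 = -4/7*3 = -12/7 ≈ -1.7143)
√(B² + H) = √((-12/7)² - 8162) = √(144/49 - 8162) = √(-399794/49) = I*√399794/7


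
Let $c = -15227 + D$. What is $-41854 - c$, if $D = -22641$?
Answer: $-3986$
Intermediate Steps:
$c = -37868$ ($c = -15227 - 22641 = -37868$)
$-41854 - c = -41854 - -37868 = -41854 + 37868 = -3986$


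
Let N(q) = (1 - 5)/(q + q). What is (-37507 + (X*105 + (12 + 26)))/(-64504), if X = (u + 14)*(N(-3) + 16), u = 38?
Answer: -53531/64504 ≈ -0.82989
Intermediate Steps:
N(q) = -2/q (N(q) = -4*1/(2*q) = -2/q)
X = 2600/3 (X = (38 + 14)*(-2/(-3) + 16) = 52*(-2*(-⅓) + 16) = 52*(⅔ + 16) = 52*(50/3) = 2600/3 ≈ 866.67)
(-37507 + (X*105 + (12 + 26)))/(-64504) = (-37507 + ((2600/3)*105 + (12 + 26)))/(-64504) = (-37507 + (91000 + 38))*(-1/64504) = (-37507 + 91038)*(-1/64504) = 53531*(-1/64504) = -53531/64504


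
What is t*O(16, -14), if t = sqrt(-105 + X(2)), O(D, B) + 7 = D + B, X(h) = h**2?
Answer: -5*I*sqrt(101) ≈ -50.249*I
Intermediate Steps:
O(D, B) = -7 + B + D (O(D, B) = -7 + (D + B) = -7 + (B + D) = -7 + B + D)
t = I*sqrt(101) (t = sqrt(-105 + 2**2) = sqrt(-105 + 4) = sqrt(-101) = I*sqrt(101) ≈ 10.05*I)
t*O(16, -14) = (I*sqrt(101))*(-7 - 14 + 16) = (I*sqrt(101))*(-5) = -5*I*sqrt(101)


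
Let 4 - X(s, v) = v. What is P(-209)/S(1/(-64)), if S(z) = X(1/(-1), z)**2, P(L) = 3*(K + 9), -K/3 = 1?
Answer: 73728/66049 ≈ 1.1163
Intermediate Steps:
X(s, v) = 4 - v
K = -3 (K = -3*1 = -3)
P(L) = 18 (P(L) = 3*(-3 + 9) = 3*6 = 18)
S(z) = (4 - z)**2
P(-209)/S(1/(-64)) = 18/((-4 + 1/(-64))**2) = 18/((-4 - 1/64)**2) = 18/((-257/64)**2) = 18/(66049/4096) = 18*(4096/66049) = 73728/66049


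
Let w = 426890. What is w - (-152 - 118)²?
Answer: 353990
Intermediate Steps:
w - (-152 - 118)² = 426890 - (-152 - 118)² = 426890 - 1*(-270)² = 426890 - 1*72900 = 426890 - 72900 = 353990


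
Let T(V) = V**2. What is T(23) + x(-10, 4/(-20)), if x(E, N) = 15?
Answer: 544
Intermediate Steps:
T(23) + x(-10, 4/(-20)) = 23**2 + 15 = 529 + 15 = 544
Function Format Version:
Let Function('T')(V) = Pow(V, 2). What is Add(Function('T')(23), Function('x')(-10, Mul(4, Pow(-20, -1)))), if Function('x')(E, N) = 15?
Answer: 544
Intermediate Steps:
Add(Function('T')(23), Function('x')(-10, Mul(4, Pow(-20, -1)))) = Add(Pow(23, 2), 15) = Add(529, 15) = 544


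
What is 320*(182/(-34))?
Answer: -29120/17 ≈ -1712.9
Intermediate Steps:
320*(182/(-34)) = 320*(182*(-1/34)) = 320*(-91/17) = -29120/17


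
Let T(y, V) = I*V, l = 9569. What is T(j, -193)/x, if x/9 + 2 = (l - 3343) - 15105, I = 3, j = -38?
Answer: 193/26643 ≈ 0.0072439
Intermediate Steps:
x = -79929 (x = -18 + 9*((9569 - 3343) - 15105) = -18 + 9*(6226 - 15105) = -18 + 9*(-8879) = -18 - 79911 = -79929)
T(y, V) = 3*V
T(j, -193)/x = (3*(-193))/(-79929) = -579*(-1/79929) = 193/26643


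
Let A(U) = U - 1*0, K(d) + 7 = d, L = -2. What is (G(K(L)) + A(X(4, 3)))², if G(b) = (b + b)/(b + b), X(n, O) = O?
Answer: 16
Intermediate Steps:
K(d) = -7 + d
A(U) = U (A(U) = U + 0 = U)
G(b) = 1 (G(b) = (2*b)/((2*b)) = (2*b)*(1/(2*b)) = 1)
(G(K(L)) + A(X(4, 3)))² = (1 + 3)² = 4² = 16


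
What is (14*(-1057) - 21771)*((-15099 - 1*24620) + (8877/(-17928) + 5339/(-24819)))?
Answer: 71811296800519783/49439448 ≈ 1.4525e+9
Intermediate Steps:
(14*(-1057) - 21771)*((-15099 - 1*24620) + (8877/(-17928) + 5339/(-24819))) = (-14798 - 21771)*((-15099 - 24620) + (8877*(-1/17928) + 5339*(-1/24819))) = -36569*(-39719 + (-2959/5976 - 5339/24819)) = -36569*(-39719 - 35115095/49439448) = -36569*(-1963720550207/49439448) = 71811296800519783/49439448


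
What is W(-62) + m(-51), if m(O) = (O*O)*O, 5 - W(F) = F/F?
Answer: -132647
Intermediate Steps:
W(F) = 4 (W(F) = 5 - F/F = 5 - 1*1 = 5 - 1 = 4)
m(O) = O**3 (m(O) = O**2*O = O**3)
W(-62) + m(-51) = 4 + (-51)**3 = 4 - 132651 = -132647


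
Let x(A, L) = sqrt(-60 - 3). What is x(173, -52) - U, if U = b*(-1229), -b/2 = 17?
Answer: -41786 + 3*I*sqrt(7) ≈ -41786.0 + 7.9373*I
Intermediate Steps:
b = -34 (b = -2*17 = -34)
U = 41786 (U = -34*(-1229) = 41786)
x(A, L) = 3*I*sqrt(7) (x(A, L) = sqrt(-63) = 3*I*sqrt(7))
x(173, -52) - U = 3*I*sqrt(7) - 1*41786 = 3*I*sqrt(7) - 41786 = -41786 + 3*I*sqrt(7)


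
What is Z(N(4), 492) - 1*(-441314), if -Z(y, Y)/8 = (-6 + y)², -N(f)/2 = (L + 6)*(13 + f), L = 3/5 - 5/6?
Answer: 25799962/225 ≈ 1.1467e+5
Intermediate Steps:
L = -7/30 (L = 3*(⅕) - 5*⅙ = ⅗ - ⅚ = -7/30 ≈ -0.23333)
N(f) = -2249/15 - 173*f/15 (N(f) = -2*(-7/30 + 6)*(13 + f) = -173*(13 + f)/15 = -2*(2249/30 + 173*f/30) = -2249/15 - 173*f/15)
Z(y, Y) = -8*(-6 + y)²
Z(N(4), 492) - 1*(-441314) = -8*(-6 + (-2249/15 - 173/15*4))² - 1*(-441314) = -8*(-6 + (-2249/15 - 692/15))² + 441314 = -8*(-6 - 2941/15)² + 441314 = -8*(-3031/15)² + 441314 = -8*9186961/225 + 441314 = -73495688/225 + 441314 = 25799962/225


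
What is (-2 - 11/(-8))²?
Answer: 25/64 ≈ 0.39063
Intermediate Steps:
(-2 - 11/(-8))² = (-2 - 11*(-⅛))² = (-2 + 11/8)² = (-5/8)² = 25/64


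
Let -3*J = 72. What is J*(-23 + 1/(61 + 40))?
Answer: 55728/101 ≈ 551.76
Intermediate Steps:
J = -24 (J = -1/3*72 = -24)
J*(-23 + 1/(61 + 40)) = -24*(-23 + 1/(61 + 40)) = -24*(-23 + 1/101) = -24*(-2322/101) = 55728/101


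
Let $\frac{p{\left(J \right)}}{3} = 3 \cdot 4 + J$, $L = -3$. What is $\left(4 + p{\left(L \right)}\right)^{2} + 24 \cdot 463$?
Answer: $12073$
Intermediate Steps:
$p{\left(J \right)} = 36 + 3 J$ ($p{\left(J \right)} = 3 \left(3 \cdot 4 + J\right) = 3 \left(12 + J\right) = 36 + 3 J$)
$\left(4 + p{\left(L \right)}\right)^{2} + 24 \cdot 463 = \left(4 + \left(36 + 3 \left(-3\right)\right)\right)^{2} + 24 \cdot 463 = \left(4 + \left(36 - 9\right)\right)^{2} + 11112 = \left(4 + 27\right)^{2} + 11112 = 31^{2} + 11112 = 961 + 11112 = 12073$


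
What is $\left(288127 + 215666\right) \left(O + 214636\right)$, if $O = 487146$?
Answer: $353552859126$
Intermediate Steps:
$\left(288127 + 215666\right) \left(O + 214636\right) = \left(288127 + 215666\right) \left(487146 + 214636\right) = 503793 \cdot 701782 = 353552859126$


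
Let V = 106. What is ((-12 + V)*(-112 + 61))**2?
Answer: 22982436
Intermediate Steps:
((-12 + V)*(-112 + 61))**2 = ((-12 + 106)*(-112 + 61))**2 = (94*(-51))**2 = (-4794)**2 = 22982436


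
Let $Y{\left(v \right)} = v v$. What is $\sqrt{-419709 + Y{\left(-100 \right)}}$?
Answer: $i \sqrt{409709} \approx 640.08 i$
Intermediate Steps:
$Y{\left(v \right)} = v^{2}$
$\sqrt{-419709 + Y{\left(-100 \right)}} = \sqrt{-419709 + \left(-100\right)^{2}} = \sqrt{-419709 + 10000} = \sqrt{-409709} = i \sqrt{409709}$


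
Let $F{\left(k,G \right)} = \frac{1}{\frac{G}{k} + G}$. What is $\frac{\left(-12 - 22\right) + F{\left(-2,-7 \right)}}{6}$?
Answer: $- \frac{40}{7} \approx -5.7143$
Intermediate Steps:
$F{\left(k,G \right)} = \frac{1}{G + \frac{G}{k}}$
$\frac{\left(-12 - 22\right) + F{\left(-2,-7 \right)}}{6} = \frac{\left(-12 - 22\right) - \frac{2}{\left(-7\right) \left(1 - 2\right)}}{6} = \frac{-34 - - \frac{2}{7 \left(-1\right)}}{6} = \frac{-34 - \left(- \frac{2}{7}\right) \left(-1\right)}{6} = \frac{-34 - \frac{2}{7}}{6} = \frac{1}{6} \left(- \frac{240}{7}\right) = - \frac{40}{7}$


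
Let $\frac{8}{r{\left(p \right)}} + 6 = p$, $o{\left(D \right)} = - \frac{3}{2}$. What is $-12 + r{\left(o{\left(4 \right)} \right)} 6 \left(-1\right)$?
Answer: $- \frac{28}{5} \approx -5.6$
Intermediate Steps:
$o{\left(D \right)} = - \frac{3}{2}$ ($o{\left(D \right)} = \left(-3\right) \frac{1}{2} = - \frac{3}{2}$)
$r{\left(p \right)} = \frac{8}{-6 + p}$
$-12 + r{\left(o{\left(4 \right)} \right)} 6 \left(-1\right) = -12 + \frac{8}{-6 - \frac{3}{2}} \cdot 6 \left(-1\right) = -12 + \frac{8}{- \frac{15}{2}} \left(-6\right) = -12 + 8 \left(- \frac{2}{15}\right) \left(-6\right) = -12 - - \frac{32}{5} = -12 + \frac{32}{5} = - \frac{28}{5}$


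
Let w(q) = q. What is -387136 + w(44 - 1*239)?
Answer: -387331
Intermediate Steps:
-387136 + w(44 - 1*239) = -387136 + (44 - 1*239) = -387136 + (44 - 239) = -387136 - 195 = -387331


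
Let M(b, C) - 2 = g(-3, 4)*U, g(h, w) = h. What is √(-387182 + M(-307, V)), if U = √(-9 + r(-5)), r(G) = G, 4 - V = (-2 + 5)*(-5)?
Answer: √(-387180 - 3*I*√14) ≈ 0.009 - 622.24*I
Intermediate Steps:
V = 19 (V = 4 - (-2 + 5)*(-5) = 4 - 3*(-5) = 4 - 1*(-15) = 4 + 15 = 19)
U = I*√14 (U = √(-9 - 5) = √(-14) = I*√14 ≈ 3.7417*I)
M(b, C) = 2 - 3*I*√14
√(-387182 + M(-307, V)) = √(-387182 + (2 - 3*I*√14)) = √(-387180 - 3*I*√14)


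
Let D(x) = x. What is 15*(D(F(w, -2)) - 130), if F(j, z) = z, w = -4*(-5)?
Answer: -1980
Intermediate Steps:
w = 20
15*(D(F(w, -2)) - 130) = 15*(-2 - 130) = 15*(-132) = -1980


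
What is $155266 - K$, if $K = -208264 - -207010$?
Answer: $156520$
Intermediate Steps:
$K = -1254$ ($K = -208264 + 207010 = -1254$)
$155266 - K = 155266 - -1254 = 155266 + 1254 = 156520$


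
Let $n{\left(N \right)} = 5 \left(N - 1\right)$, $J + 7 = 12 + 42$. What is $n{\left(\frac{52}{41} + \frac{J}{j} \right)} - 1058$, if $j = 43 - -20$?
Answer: $- \frac{2719714}{2583} \approx -1052.9$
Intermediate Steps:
$j = 63$ ($j = 43 + 20 = 63$)
$J = 47$ ($J = -7 + \left(12 + 42\right) = -7 + 54 = 47$)
$n{\left(N \right)} = -5 + 5 N$ ($n{\left(N \right)} = 5 \left(-1 + N\right) = -5 + 5 N$)
$n{\left(\frac{52}{41} + \frac{J}{j} \right)} - 1058 = \left(-5 + 5 \left(\frac{52}{41} + \frac{47}{63}\right)\right) - 1058 = \left(-5 + 5 \cdot \frac{5203}{2583}\right) - 1058 = \left(-5 + \frac{26015}{2583}\right) - 1058 = \frac{13100}{2583} - 1058 = - \frac{2719714}{2583}$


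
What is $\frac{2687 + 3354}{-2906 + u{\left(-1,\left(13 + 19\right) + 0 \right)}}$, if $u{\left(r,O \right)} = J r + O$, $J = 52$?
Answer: $- \frac{863}{418} \approx -2.0646$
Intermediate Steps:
$u{\left(r,O \right)} = O + 52 r$ ($u{\left(r,O \right)} = 52 r + O = O + 52 r$)
$\frac{2687 + 3354}{-2906 + u{\left(-1,\left(13 + 19\right) + 0 \right)}} = \frac{2687 + 3354}{-2906 + \left(\left(\left(13 + 19\right) + 0\right) + 52 \left(-1\right)\right)} = \frac{6041}{-2906 + \left(\left(32 + 0\right) - 52\right)} = \frac{6041}{-2906 + \left(32 - 52\right)} = \frac{6041}{-2906 - 20} = \frac{6041}{-2926} = 6041 \left(- \frac{1}{2926}\right) = - \frac{863}{418}$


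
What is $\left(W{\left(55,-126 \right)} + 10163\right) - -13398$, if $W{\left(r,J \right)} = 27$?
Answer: $23588$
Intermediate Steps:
$\left(W{\left(55,-126 \right)} + 10163\right) - -13398 = \left(27 + 10163\right) - -13398 = 10190 + 13398 = 23588$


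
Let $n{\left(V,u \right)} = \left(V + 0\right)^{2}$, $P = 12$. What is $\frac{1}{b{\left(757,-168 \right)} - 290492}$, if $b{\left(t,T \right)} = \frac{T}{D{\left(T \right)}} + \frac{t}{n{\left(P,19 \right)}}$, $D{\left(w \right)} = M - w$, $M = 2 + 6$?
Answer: $- \frac{1584}{460132513} \approx -3.4425 \cdot 10^{-6}$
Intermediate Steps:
$n{\left(V,u \right)} = V^{2}$
$M = 8$
$D{\left(w \right)} = 8 - w$
$b{\left(t,T \right)} = \frac{t}{144} + \frac{T}{8 - T}$ ($b{\left(t,T \right)} = \frac{T}{8 - T} + \frac{t}{12^{2}} = \frac{T}{8 - T} + \frac{t}{144} = \frac{t}{144} + \frac{T}{8 - T}$)
$\frac{1}{b{\left(757,-168 \right)} - 290492} = \frac{1}{\frac{\left(-1\right) \left(-168\right) + \frac{1}{144} \cdot 757 \left(-8 - 168\right)}{-8 - 168} - 290492} = \frac{1}{\frac{168 + \frac{1}{144} \cdot 757 \left(-176\right)}{-176} - 290492} = \frac{1}{- \frac{168 - \frac{8327}{9}}{176} - 290492} = \frac{1}{\left(- \frac{1}{176}\right) \left(- \frac{6815}{9}\right) - 290492} = \frac{1}{\frac{6815}{1584} - 290492} = \frac{1}{- \frac{460132513}{1584}} = - \frac{1584}{460132513}$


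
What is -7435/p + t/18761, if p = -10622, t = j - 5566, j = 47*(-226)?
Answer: -32460901/199279342 ≈ -0.16289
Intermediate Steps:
j = -10622
t = -16188 (t = -10622 - 5566 = -16188)
-7435/p + t/18761 = -7435/(-10622) - 16188/18761 = -7435*(-1/10622) - 16188*1/18761 = 7435/10622 - 16188/18761 = -32460901/199279342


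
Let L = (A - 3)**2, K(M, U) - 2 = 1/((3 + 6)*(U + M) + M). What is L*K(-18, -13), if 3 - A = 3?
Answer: 593/33 ≈ 17.970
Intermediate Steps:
A = 0 (A = 3 - 1*3 = 3 - 3 = 0)
K(M, U) = 2 + 1/(9*U + 10*M) (K(M, U) = 2 + 1/((3 + 6)*(U + M) + M) = 2 + 1/(9*(M + U) + M) = 2 + 1/((9*M + 9*U) + M) = 2 + 1/(9*U + 10*M))
L = 9 (L = (0 - 3)**2 = (-3)**2 = 9)
L*K(-18, -13) = 9*((1 + 18*(-13) + 20*(-18))/(9*(-13) + 10*(-18))) = 9*((1 - 234 - 360)/(-117 - 180)) = 9*(-593/(-297)) = 9*(-1/297*(-593)) = 9*(593/297) = 593/33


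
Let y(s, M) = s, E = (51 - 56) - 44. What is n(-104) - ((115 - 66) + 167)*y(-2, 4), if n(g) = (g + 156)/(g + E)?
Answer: 66044/153 ≈ 431.66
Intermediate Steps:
E = -49 (E = -5 - 44 = -49)
n(g) = (156 + g)/(-49 + g) (n(g) = (g + 156)/(g - 49) = (156 + g)/(-49 + g))
n(-104) - ((115 - 66) + 167)*y(-2, 4) = (156 - 104)/(-49 - 104) - ((115 - 66) + 167)*(-2) = 52/(-153) - (49 + 167)*(-2) = -1/153*52 - 216*(-2) = -52/153 - 1*(-432) = -52/153 + 432 = 66044/153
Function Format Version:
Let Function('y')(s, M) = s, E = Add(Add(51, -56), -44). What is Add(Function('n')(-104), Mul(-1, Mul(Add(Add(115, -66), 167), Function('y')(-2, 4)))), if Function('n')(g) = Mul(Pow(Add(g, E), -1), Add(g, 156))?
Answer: Rational(66044, 153) ≈ 431.66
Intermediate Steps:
E = -49 (E = Add(-5, -44) = -49)
Function('n')(g) = Mul(Pow(Add(-49, g), -1), Add(156, g)) (Function('n')(g) = Mul(Pow(Add(g, -49), -1), Add(g, 156)) = Mul(Pow(Add(-49, g), -1), Add(156, g)))
Add(Function('n')(-104), Mul(-1, Mul(Add(Add(115, -66), 167), Function('y')(-2, 4)))) = Add(Mul(Pow(Add(-49, -104), -1), Add(156, -104)), Mul(-1, Mul(Add(Add(115, -66), 167), -2))) = Add(Mul(Pow(-153, -1), 52), Mul(-1, Mul(Add(49, 167), -2))) = Add(Mul(Rational(-1, 153), 52), Mul(-1, Mul(216, -2))) = Add(Rational(-52, 153), Mul(-1, -432)) = Add(Rational(-52, 153), 432) = Rational(66044, 153)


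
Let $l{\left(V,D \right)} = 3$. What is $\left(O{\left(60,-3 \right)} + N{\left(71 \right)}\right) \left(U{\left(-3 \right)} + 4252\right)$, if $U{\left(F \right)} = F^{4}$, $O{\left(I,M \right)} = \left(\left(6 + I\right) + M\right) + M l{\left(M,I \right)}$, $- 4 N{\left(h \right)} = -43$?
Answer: $\frac{1122247}{4} \approx 2.8056 \cdot 10^{5}$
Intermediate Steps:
$N{\left(h \right)} = \frac{43}{4}$ ($N{\left(h \right)} = \left(- \frac{1}{4}\right) \left(-43\right) = \frac{43}{4}$)
$O{\left(I,M \right)} = 6 + I + 4 M$ ($O{\left(I,M \right)} = \left(\left(6 + I\right) + M\right) + M 3 = \left(6 + I + M\right) + 3 M = 6 + I + 4 M$)
$\left(O{\left(60,-3 \right)} + N{\left(71 \right)}\right) \left(U{\left(-3 \right)} + 4252\right) = \left(\left(6 + 60 + 4 \left(-3\right)\right) + \frac{43}{4}\right) \left(\left(-3\right)^{4} + 4252\right) = \left(\left(6 + 60 - 12\right) + \frac{43}{4}\right) \left(81 + 4252\right) = \left(54 + \frac{43}{4}\right) 4333 = \frac{259}{4} \cdot 4333 = \frac{1122247}{4}$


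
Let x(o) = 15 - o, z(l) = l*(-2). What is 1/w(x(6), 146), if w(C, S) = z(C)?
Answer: -1/18 ≈ -0.055556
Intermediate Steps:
z(l) = -2*l
w(C, S) = -2*C
1/w(x(6), 146) = 1/(-2*(15 - 1*6)) = 1/(-2*(15 - 6)) = 1/(-2*9) = 1/(-18) = -1/18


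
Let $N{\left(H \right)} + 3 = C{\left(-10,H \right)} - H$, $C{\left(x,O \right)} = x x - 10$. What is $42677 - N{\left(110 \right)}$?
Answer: $42700$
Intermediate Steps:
$C{\left(x,O \right)} = -10 + x^{2}$ ($C{\left(x,O \right)} = x^{2} - 10 = -10 + x^{2}$)
$N{\left(H \right)} = 87 - H$ ($N{\left(H \right)} = -3 - \left(10 - 100 + H\right) = -3 - \left(-90 + H\right) = 87 - H$)
$42677 - N{\left(110 \right)} = 42677 - \left(87 - 110\right) = 42677 - -23 = 42677 + 23 = 42700$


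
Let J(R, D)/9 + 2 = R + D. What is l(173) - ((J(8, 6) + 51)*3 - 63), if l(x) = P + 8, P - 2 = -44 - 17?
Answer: -465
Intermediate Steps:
P = -59 (P = 2 + (-44 - 17) = 2 - 61 = -59)
J(R, D) = -18 + 9*D + 9*R (J(R, D) = -18 + 9*(R + D) = -18 + 9*(D + R) = -18 + (9*D + 9*R) = -18 + 9*D + 9*R)
l(x) = -51 (l(x) = -59 + 8 = -51)
l(173) - ((J(8, 6) + 51)*3 - 63) = -51 - (((-18 + 9*6 + 9*8) + 51)*3 - 63) = -51 - (((-18 + 54 + 72) + 51)*3 - 63) = -51 - ((108 + 51)*3 - 63) = -51 - (159*3 - 63) = -51 - (477 - 63) = -51 - 1*414 = -51 - 414 = -465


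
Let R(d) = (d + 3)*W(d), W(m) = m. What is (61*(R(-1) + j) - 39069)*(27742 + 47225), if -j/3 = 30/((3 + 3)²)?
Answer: -5898928329/2 ≈ -2.9495e+9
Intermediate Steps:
R(d) = d*(3 + d) (R(d) = (d + 3)*d = (3 + d)*d = d*(3 + d))
j = -5/2 (j = -90/((3 + 3)²) = -90/(6²) = -90/36 = -3*⅚ = -5/2 ≈ -2.5000)
(61*(R(-1) + j) - 39069)*(27742 + 47225) = (61*(-(3 - 1) - 5/2) - 39069)*(27742 + 47225) = (61*(-1*2 - 5/2) - 39069)*74967 = (61*(-2 - 5/2) - 39069)*74967 = (61*(-9/2) - 39069)*74967 = (-549/2 - 39069)*74967 = -78687/2*74967 = -5898928329/2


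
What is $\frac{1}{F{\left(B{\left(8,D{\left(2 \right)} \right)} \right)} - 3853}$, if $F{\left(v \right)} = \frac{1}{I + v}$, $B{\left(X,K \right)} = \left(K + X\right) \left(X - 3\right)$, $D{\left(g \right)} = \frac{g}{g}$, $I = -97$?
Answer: $- \frac{52}{200357} \approx -0.00025954$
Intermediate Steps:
$D{\left(g \right)} = 1$
$B{\left(X,K \right)} = \left(-3 + X\right) \left(K + X\right)$ ($B{\left(X,K \right)} = \left(K + X\right) \left(-3 + X\right) = \left(-3 + X\right) \left(K + X\right)$)
$F{\left(v \right)} = \frac{1}{-97 + v}$
$\frac{1}{F{\left(B{\left(8,D{\left(2 \right)} \right)} \right)} - 3853} = \frac{1}{\frac{1}{-97 + \left(8^{2} - 3 - 24 + 1 \cdot 8\right)} - 3853} = \frac{1}{\frac{1}{-97 + \left(64 - 3 - 24 + 8\right)} - 3853} = \frac{1}{\frac{1}{-97 + 45} - 3853} = \frac{1}{\frac{1}{-52} - 3853} = \frac{1}{- \frac{1}{52} - 3853} = \frac{1}{- \frac{200357}{52}} = - \frac{52}{200357}$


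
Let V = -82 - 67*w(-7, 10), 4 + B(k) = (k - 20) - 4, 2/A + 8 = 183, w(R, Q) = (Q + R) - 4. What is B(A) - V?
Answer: -2273/175 ≈ -12.989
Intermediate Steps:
w(R, Q) = -4 + Q + R
A = 2/175 (A = 2/(-8 + 183) = 2/175 ≈ 0.011429)
B(k) = -28 + k (B(k) = -4 + ((k - 20) - 4) = -4 + ((-20 + k) - 4) = -4 + (-24 + k) = -28 + k)
V = -15 (V = -82 - 67*(-4 + 10 - 7) = -82 - 67*(-1) = -82 + 67 = -15)
B(A) - V = (-28 + 2/175) - 1*(-15) = -4898/175 + 15 = -2273/175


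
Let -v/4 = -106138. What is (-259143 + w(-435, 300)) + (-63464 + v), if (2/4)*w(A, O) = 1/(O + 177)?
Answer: 48627767/477 ≈ 1.0195e+5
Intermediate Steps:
v = 424552 (v = -4*(-106138) = 424552)
w(A, O) = 2/(177 + O) (w(A, O) = 2/(O + 177) = 2/(177 + O))
(-259143 + w(-435, 300)) + (-63464 + v) = (-259143 + 2/(177 + 300)) + (-63464 + 424552) = (-259143 + 2/477) + 361088 = -123611209/477 + 361088 = 48627767/477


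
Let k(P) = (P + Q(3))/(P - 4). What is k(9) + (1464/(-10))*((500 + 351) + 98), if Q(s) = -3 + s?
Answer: -694659/5 ≈ -1.3893e+5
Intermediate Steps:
k(P) = P/(-4 + P) (k(P) = (P + (-3 + 3))/(P - 4) = (P + 0)/(-4 + P) = P/(-4 + P))
k(9) + (1464/(-10))*((500 + 351) + 98) = 9/(-4 + 9) + (1464/(-10))*((500 + 351) + 98) = 9/5 + (1464*(-1/10))*(851 + 98) = 9*(1/5) - 732/5*949 = 9/5 - 694668/5 = -694659/5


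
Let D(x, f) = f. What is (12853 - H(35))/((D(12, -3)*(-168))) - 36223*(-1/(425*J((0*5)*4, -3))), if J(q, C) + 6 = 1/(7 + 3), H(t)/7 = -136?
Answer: 32719291/2527560 ≈ 12.945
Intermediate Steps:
H(t) = -952 (H(t) = 7*(-136) = -952)
J(q, C) = -59/10 (J(q, C) = -6 + 1/(7 + 3) = -6 + 1/10 = -6 + ⅒ = -59/10)
(12853 - H(35))/((D(12, -3)*(-168))) - 36223*(-1/(425*J((0*5)*4, -3))) = (12853 - 1*(-952))/((-3*(-168))) - 36223/((25*(-59/10))*(-17)) = (12853 + 952)/504 - 36223/((-295/2*(-17))) = 13805*(1/504) - 36223/5015/2 = 13805/504 - 36223*2/5015 = 13805/504 - 72446/5015 = 32719291/2527560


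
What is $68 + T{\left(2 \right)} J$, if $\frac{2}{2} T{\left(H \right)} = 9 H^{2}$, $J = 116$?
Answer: $4244$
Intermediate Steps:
$T{\left(H \right)} = 9 H^{2}$
$68 + T{\left(2 \right)} J = 68 + 9 \cdot 2^{2} \cdot 116 = 68 + 9 \cdot 4 \cdot 116 = 68 + 36 \cdot 116 = 68 + 4176 = 4244$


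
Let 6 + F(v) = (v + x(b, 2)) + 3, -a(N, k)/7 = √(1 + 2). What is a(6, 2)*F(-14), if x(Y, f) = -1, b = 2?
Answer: 126*√3 ≈ 218.24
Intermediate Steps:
a(N, k) = -7*√3 (a(N, k) = -7*√(1 + 2) = -7*√3)
F(v) = -4 + v (F(v) = -6 + ((v - 1) + 3) = -6 + ((-1 + v) + 3) = -6 + (2 + v) = -4 + v)
a(6, 2)*F(-14) = (-7*√3)*(-4 - 14) = -7*√3*(-18) = 126*√3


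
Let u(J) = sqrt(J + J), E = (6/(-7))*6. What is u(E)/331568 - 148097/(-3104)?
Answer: 148097/3104 + 3*I*sqrt(14)/1160488 ≈ 47.712 + 9.6726e-6*I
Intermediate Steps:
E = -36/7 (E = -1/7*6*6 = -6/7*6 = -36/7 ≈ -5.1429)
u(J) = sqrt(2)*sqrt(J) (u(J) = sqrt(2*J) = sqrt(2)*sqrt(J))
u(E)/331568 - 148097/(-3104) = (sqrt(2)*sqrt(-36/7))/331568 - 148097/(-3104) = (sqrt(2)*(6*I*sqrt(7)/7))*(1/331568) - 148097*(-1/3104) = (6*I*sqrt(14)/7)*(1/331568) + 148097/3104 = 3*I*sqrt(14)/1160488 + 148097/3104 = 148097/3104 + 3*I*sqrt(14)/1160488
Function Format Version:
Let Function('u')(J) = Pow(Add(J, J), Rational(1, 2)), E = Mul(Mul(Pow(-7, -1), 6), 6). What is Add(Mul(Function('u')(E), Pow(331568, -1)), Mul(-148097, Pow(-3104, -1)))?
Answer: Add(Rational(148097, 3104), Mul(Rational(3, 1160488), I, Pow(14, Rational(1, 2)))) ≈ Add(47.712, Mul(9.6726e-6, I))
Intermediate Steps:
E = Rational(-36, 7) (E = Mul(Mul(Rational(-1, 7), 6), 6) = Mul(Rational(-6, 7), 6) = Rational(-36, 7) ≈ -5.1429)
Function('u')(J) = Mul(Pow(2, Rational(1, 2)), Pow(J, Rational(1, 2))) (Function('u')(J) = Pow(Mul(2, J), Rational(1, 2)) = Mul(Pow(2, Rational(1, 2)), Pow(J, Rational(1, 2))))
Add(Mul(Function('u')(E), Pow(331568, -1)), Mul(-148097, Pow(-3104, -1))) = Add(Mul(Mul(Pow(2, Rational(1, 2)), Pow(Rational(-36, 7), Rational(1, 2))), Pow(331568, -1)), Mul(-148097, Pow(-3104, -1))) = Add(Mul(Mul(Pow(2, Rational(1, 2)), Mul(Rational(6, 7), I, Pow(7, Rational(1, 2)))), Rational(1, 331568)), Mul(-148097, Rational(-1, 3104))) = Add(Mul(Mul(Rational(6, 7), I, Pow(14, Rational(1, 2))), Rational(1, 331568)), Rational(148097, 3104)) = Add(Mul(Rational(3, 1160488), I, Pow(14, Rational(1, 2))), Rational(148097, 3104)) = Add(Rational(148097, 3104), Mul(Rational(3, 1160488), I, Pow(14, Rational(1, 2))))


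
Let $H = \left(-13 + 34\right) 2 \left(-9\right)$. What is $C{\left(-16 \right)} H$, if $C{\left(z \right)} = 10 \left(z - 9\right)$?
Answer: $94500$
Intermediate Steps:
$C{\left(z \right)} = -90 + 10 z$ ($C{\left(z \right)} = 10 \left(-9 + z\right) = -90 + 10 z$)
$H = -378$ ($H = 21 \left(-18\right) = -378$)
$C{\left(-16 \right)} H = \left(-90 + 10 \left(-16\right)\right) \left(-378\right) = \left(-90 - 160\right) \left(-378\right) = \left(-250\right) \left(-378\right) = 94500$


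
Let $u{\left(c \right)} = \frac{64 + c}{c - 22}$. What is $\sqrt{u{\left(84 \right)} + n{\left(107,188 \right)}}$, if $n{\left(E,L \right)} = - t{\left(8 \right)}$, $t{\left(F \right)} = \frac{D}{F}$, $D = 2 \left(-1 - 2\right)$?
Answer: $\frac{\sqrt{12059}}{62} \approx 1.7712$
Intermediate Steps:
$D = -6$ ($D = 2 \left(-3\right) = -6$)
$t{\left(F \right)} = - \frac{6}{F}$
$n{\left(E,L \right)} = \frac{3}{4}$ ($n{\left(E,L \right)} = - \frac{-6}{8} = \left(-1\right) \left(- \frac{3}{4}\right) = \frac{3}{4}$)
$u{\left(c \right)} = \frac{64 + c}{-22 + c}$
$\sqrt{u{\left(84 \right)} + n{\left(107,188 \right)}} = \sqrt{\frac{64 + 84}{-22 + 84} + \frac{3}{4}} = \sqrt{\frac{1}{62} \cdot 148 + \frac{3}{4}} = \sqrt{\frac{74}{31} + \frac{3}{4}} = \sqrt{\frac{389}{124}} = \frac{\sqrt{12059}}{62}$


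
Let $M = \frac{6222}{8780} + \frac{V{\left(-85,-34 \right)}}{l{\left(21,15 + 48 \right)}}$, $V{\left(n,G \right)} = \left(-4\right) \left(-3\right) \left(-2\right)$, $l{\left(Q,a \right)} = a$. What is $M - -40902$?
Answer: $\frac{3770785591}{92190} \approx 40902.0$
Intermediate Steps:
$V{\left(n,G \right)} = -24$ ($V{\left(n,G \right)} = 12 \left(-2\right) = -24$)
$M = \frac{30211}{92190}$ ($M = \frac{6222}{8780} - \frac{24}{15 + 48} = 6222 \cdot \frac{1}{8780} - \frac{24}{63} = \frac{3111}{4390} - \frac{8}{21} = \frac{30211}{92190} \approx 0.3277$)
$M - -40902 = \frac{30211}{92190} - -40902 = \frac{30211}{92190} + 40902 = \frac{3770785591}{92190}$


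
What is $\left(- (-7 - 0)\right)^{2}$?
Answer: $49$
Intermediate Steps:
$\left(- (-7 - 0)\right)^{2} = \left(- (-7 + \left(-4 + 4\right))\right)^{2} = \left(- (-7 + 0)\right)^{2} = \left(\left(-1\right) \left(-7\right)\right)^{2} = 7^{2} = 49$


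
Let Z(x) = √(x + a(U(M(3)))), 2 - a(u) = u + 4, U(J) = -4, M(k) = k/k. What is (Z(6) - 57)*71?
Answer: -4047 + 142*√2 ≈ -3846.2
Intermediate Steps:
M(k) = 1
a(u) = -2 - u (a(u) = 2 - (u + 4) = 2 - (4 + u) = 2 + (-4 - u) = -2 - u)
Z(x) = √(2 + x) (Z(x) = √(x + (-2 - 1*(-4))) = √(x + (-2 + 4)) = √(x + 2) = √(2 + x))
(Z(6) - 57)*71 = (√(2 + 6) - 57)*71 = (√8 - 57)*71 = (2*√2 - 57)*71 = (-57 + 2*√2)*71 = -4047 + 142*√2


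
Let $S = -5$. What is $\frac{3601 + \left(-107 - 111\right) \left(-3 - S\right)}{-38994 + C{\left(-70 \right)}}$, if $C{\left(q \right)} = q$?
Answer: $- \frac{3165}{39064} \approx -0.081021$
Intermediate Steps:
$\frac{3601 + \left(-107 - 111\right) \left(-3 - S\right)}{-38994 + C{\left(-70 \right)}} = \frac{3601 + \left(-107 - 111\right) \left(-3 - -5\right)}{-38994 - 70} = \frac{3601 - 218 \left(-3 + 5\right)}{-39064} = \left(3601 - 436\right) \left(- \frac{1}{39064}\right) = 3165 \left(- \frac{1}{39064}\right) = - \frac{3165}{39064}$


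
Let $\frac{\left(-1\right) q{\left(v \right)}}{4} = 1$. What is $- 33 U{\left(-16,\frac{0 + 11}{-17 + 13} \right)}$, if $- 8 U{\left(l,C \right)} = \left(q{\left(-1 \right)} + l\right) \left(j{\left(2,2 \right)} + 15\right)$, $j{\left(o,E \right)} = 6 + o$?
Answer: $- \frac{3795}{2} \approx -1897.5$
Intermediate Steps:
$q{\left(v \right)} = -4$ ($q{\left(v \right)} = \left(-4\right) 1 = -4$)
$U{\left(l,C \right)} = \frac{23}{2} - \frac{23 l}{8}$ ($U{\left(l,C \right)} = - \frac{\left(-4 + l\right) \left(\left(6 + 2\right) + 15\right)}{8} = - \frac{\left(-4 + l\right) \left(8 + 15\right)}{8} = - \frac{\left(-4 + l\right) 23}{8} = - \frac{-92 + 23 l}{8} = \frac{23}{2} - \frac{23 l}{8}$)
$- 33 U{\left(-16,\frac{0 + 11}{-17 + 13} \right)} = - 33 \left(\frac{23}{2} - -46\right) = - 33 \left(\frac{23}{2} + 46\right) = \left(-33\right) \frac{115}{2} = - \frac{3795}{2}$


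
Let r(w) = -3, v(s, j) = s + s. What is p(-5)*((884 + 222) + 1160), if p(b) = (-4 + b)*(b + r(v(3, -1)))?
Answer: 163152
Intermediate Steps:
v(s, j) = 2*s
p(b) = (-4 + b)*(-3 + b) (p(b) = (-4 + b)*(b - 3) = (-4 + b)*(-3 + b))
p(-5)*((884 + 222) + 1160) = (12 + (-5)² - 7*(-5))*((884 + 222) + 1160) = (12 + 25 + 35)*(1106 + 1160) = 72*2266 = 163152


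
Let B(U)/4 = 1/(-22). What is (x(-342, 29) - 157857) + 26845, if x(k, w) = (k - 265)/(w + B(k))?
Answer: -41537481/317 ≈ -1.3103e+5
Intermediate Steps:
B(U) = -2/11 (B(U) = 4/(-22) = 4*(-1/22) = -2/11)
x(k, w) = (-265 + k)/(-2/11 + w) (x(k, w) = (k - 265)/(w - 2/11) = (-265 + k)/(-2/11 + w))
(x(-342, 29) - 157857) + 26845 = (11*(-265 - 342)/(-2 + 11*29) - 157857) + 26845 = (11*(-607)/(-2 + 319) - 157857) + 26845 = (11*(-607)/317 - 157857) + 26845 = (11*(1/317)*(-607) - 157857) + 26845 = (-6677/317 - 157857) + 26845 = -50047346/317 + 26845 = -41537481/317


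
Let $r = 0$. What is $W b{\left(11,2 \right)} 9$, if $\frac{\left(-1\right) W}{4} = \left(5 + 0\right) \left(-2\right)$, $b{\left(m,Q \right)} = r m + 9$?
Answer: $3240$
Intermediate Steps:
$b{\left(m,Q \right)} = 9$ ($b{\left(m,Q \right)} = 0 m + 9 = 0 + 9 = 9$)
$W = 40$ ($W = - 4 \left(5 + 0\right) \left(-2\right) = - 4 \cdot 5 \left(-2\right) = \left(-4\right) \left(-10\right) = 40$)
$W b{\left(11,2 \right)} 9 = 40 \cdot 9 \cdot 9 = 360 \cdot 9 = 3240$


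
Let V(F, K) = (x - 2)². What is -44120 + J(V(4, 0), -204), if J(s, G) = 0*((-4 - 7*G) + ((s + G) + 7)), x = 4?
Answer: -44120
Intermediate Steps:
V(F, K) = 4 (V(F, K) = (4 - 2)² = 2² = 4)
J(s, G) = 0 (J(s, G) = 0*((-4 - 7*G) + ((G + s) + 7)) = 0*((-4 - 7*G) + (7 + G + s)) = 0*(3 + s - 6*G) = 0)
-44120 + J(V(4, 0), -204) = -44120 + 0 = -44120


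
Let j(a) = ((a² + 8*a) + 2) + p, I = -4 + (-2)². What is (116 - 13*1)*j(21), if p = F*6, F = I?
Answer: 62933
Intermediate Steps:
I = 0 (I = -4 + 4 = 0)
F = 0
p = 0 (p = 0*6 = 0)
j(a) = 2 + a² + 8*a (j(a) = ((a² + 8*a) + 2) + 0 = (2 + a² + 8*a) + 0 = 2 + a² + 8*a)
(116 - 13*1)*j(21) = (116 - 13*1)*(2 + 21² + 8*21) = (116 - 13)*(2 + 441 + 168) = 103*611 = 62933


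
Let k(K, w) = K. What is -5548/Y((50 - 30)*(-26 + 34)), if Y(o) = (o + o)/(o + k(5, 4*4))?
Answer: -45771/16 ≈ -2860.7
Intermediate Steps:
Y(o) = 2*o/(5 + o) (Y(o) = (o + o)/(o + 5) = (2*o)/(5 + o) = 2*o/(5 + o))
-5548/Y((50 - 30)*(-26 + 34)) = -5548*(5 + (50 - 30)*(-26 + 34))/(2*(-26 + 34)*(50 - 30)) = -5548/(2*(20*8)/(5 + 20*8)) = -5548/(2*160/(5 + 160)) = -5548/(2*160/165) = -5548/(2*160*(1/165)) = -5548/64/33 = -5548*33/64 = -45771/16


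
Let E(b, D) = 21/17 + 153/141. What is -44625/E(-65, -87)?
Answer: -11885125/618 ≈ -19232.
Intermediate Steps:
E(b, D) = 1854/799 (E(b, D) = 21*(1/17) + 153*(1/141) = 21/17 + 51/47 = 1854/799)
-44625/E(-65, -87) = -44625/1854/799 = -44625*799/1854 = -11885125/618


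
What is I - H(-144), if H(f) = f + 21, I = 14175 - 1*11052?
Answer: 3246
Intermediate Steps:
I = 3123 (I = 14175 - 11052 = 3123)
H(f) = 21 + f
I - H(-144) = 3123 - (21 - 144) = 3123 - 1*(-123) = 3123 + 123 = 3246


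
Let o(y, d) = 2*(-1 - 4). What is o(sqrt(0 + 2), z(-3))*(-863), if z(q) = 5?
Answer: 8630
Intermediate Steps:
o(y, d) = -10 (o(y, d) = 2*(-5) = -10)
o(sqrt(0 + 2), z(-3))*(-863) = -10*(-863) = 8630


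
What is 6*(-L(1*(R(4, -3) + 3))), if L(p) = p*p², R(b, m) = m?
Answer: 0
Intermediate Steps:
L(p) = p³
6*(-L(1*(R(4, -3) + 3))) = 6*(-(1*(-3 + 3))³) = 6*(-(1*0)³) = 6*(-1*0³) = 6*(-1*0) = 6*0 = 0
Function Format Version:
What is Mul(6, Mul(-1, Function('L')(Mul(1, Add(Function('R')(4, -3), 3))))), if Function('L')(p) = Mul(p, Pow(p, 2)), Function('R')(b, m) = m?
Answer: 0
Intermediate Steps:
Function('L')(p) = Pow(p, 3)
Mul(6, Mul(-1, Function('L')(Mul(1, Add(Function('R')(4, -3), 3))))) = Mul(6, Mul(-1, Pow(Mul(1, Add(-3, 3)), 3))) = Mul(6, Mul(-1, Pow(Mul(1, 0), 3))) = Mul(6, Mul(-1, Pow(0, 3))) = Mul(6, Mul(-1, 0)) = Mul(6, 0) = 0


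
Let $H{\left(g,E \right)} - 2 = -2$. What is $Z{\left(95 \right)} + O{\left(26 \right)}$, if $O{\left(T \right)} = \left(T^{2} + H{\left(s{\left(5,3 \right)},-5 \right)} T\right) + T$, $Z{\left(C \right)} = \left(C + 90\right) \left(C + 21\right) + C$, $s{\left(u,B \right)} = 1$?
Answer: $22257$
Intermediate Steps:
$H{\left(g,E \right)} = 0$ ($H{\left(g,E \right)} = 2 - 2 = 0$)
$Z{\left(C \right)} = C + \left(21 + C\right) \left(90 + C\right)$ ($Z{\left(C \right)} = \left(90 + C\right) \left(21 + C\right) + C = \left(21 + C\right) \left(90 + C\right) + C = C + \left(21 + C\right) \left(90 + C\right)$)
$O{\left(T \right)} = T + T^{2}$ ($O{\left(T \right)} = \left(T^{2} + 0 T\right) + T = \left(T^{2} + 0\right) + T = T^{2} + T = T + T^{2}$)
$Z{\left(95 \right)} + O{\left(26 \right)} = \left(1890 + 95^{2} + 112 \cdot 95\right) + 26 \left(1 + 26\right) = \left(1890 + 9025 + 10640\right) + 26 \cdot 27 = 21555 + 702 = 22257$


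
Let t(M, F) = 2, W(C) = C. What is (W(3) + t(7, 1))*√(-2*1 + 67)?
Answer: 5*√65 ≈ 40.311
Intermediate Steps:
(W(3) + t(7, 1))*√(-2*1 + 67) = (3 + 2)*√(-2*1 + 67) = 5*√(-2 + 67) = 5*√65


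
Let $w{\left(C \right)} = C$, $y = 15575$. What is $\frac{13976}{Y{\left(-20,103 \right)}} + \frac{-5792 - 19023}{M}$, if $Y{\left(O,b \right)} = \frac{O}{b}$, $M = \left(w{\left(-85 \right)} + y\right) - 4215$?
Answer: $- \frac{32462349}{451} \approx -71979.0$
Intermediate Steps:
$M = 11275$ ($M = \left(-85 + 15575\right) - 4215 = 15490 - 4215 = 11275$)
$\frac{13976}{Y{\left(-20,103 \right)}} + \frac{-5792 - 19023}{M} = \frac{13976}{\left(-20\right) \frac{1}{103}} + \frac{-5792 - 19023}{11275} = \frac{13976}{\left(-20\right) \frac{1}{103}} - \frac{4963}{2255} = \frac{13976}{- \frac{20}{103}} - \frac{4963}{2255} = 13976 \left(- \frac{103}{20}\right) - \frac{4963}{2255} = - \frac{359882}{5} - \frac{4963}{2255} = - \frac{32462349}{451}$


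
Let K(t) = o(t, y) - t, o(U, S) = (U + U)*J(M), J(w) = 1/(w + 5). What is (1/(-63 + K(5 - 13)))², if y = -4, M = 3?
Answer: 1/3249 ≈ 0.00030779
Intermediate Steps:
J(w) = 1/(5 + w)
o(U, S) = U/4 (o(U, S) = (U + U)/(5 + 3) = (2*U)/8 = (2*U)*(⅛) = U/4)
K(t) = -3*t/4 (K(t) = t/4 - t = -3*t/4)
(1/(-63 + K(5 - 13)))² = (1/(-63 - 3*(5 - 13)/4))² = (1/(-63 - ¾*(-8)))² = (1/(-63 + 6))² = (1/(-57))² = (-1/57)² = 1/3249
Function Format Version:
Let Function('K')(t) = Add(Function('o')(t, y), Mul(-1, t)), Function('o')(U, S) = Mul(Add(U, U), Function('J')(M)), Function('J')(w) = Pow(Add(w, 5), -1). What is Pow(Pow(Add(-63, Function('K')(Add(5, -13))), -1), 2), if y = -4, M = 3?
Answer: Rational(1, 3249) ≈ 0.00030779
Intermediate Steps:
Function('J')(w) = Pow(Add(5, w), -1)
Function('o')(U, S) = Mul(Rational(1, 4), U) (Function('o')(U, S) = Mul(Add(U, U), Pow(Add(5, 3), -1)) = Mul(Mul(2, U), Pow(8, -1)) = Mul(Mul(2, U), Rational(1, 8)) = Mul(Rational(1, 4), U))
Function('K')(t) = Mul(Rational(-3, 4), t) (Function('K')(t) = Add(Mul(Rational(1, 4), t), Mul(-1, t)) = Mul(Rational(-3, 4), t))
Pow(Pow(Add(-63, Function('K')(Add(5, -13))), -1), 2) = Pow(Pow(Add(-63, Mul(Rational(-3, 4), Add(5, -13))), -1), 2) = Pow(Pow(Add(-63, Mul(Rational(-3, 4), -8)), -1), 2) = Pow(Pow(Add(-63, 6), -1), 2) = Pow(Pow(-57, -1), 2) = Pow(Rational(-1, 57), 2) = Rational(1, 3249)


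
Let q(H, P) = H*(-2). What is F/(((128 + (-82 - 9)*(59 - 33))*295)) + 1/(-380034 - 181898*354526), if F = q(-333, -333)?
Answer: -22113365079787/21921118148168120 ≈ -0.0010088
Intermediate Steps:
q(H, P) = -2*H
F = 666 (F = -2*(-333) = 666)
F/(((128 + (-82 - 9)*(59 - 33))*295)) + 1/(-380034 - 181898*354526) = 666/(((128 + (-82 - 9)*(59 - 33))*295)) + 1/(-380034 - 181898*354526) = 666/(((128 - 91*26)*295)) + (1/354526)/(-561932) = 666/(((128 - 2366)*295)) - 1/561932*1/354526 = 666/((-2238*295)) - 1/199219504232 = 666/(-660210) - 1/199219504232 = 666*(-1/660210) - 1/199219504232 = -111/110035 - 1/199219504232 = -22113365079787/21921118148168120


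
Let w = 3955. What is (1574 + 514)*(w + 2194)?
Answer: 12839112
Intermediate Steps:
(1574 + 514)*(w + 2194) = (1574 + 514)*(3955 + 2194) = 2088*6149 = 12839112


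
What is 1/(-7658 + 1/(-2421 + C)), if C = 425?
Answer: -1996/15285369 ≈ -0.00013058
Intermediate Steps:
1/(-7658 + 1/(-2421 + C)) = 1/(-7658 + 1/(-2421 + 425)) = 1/(-7658 + 1/(-1996)) = 1/(-7658 - 1/1996) = 1/(-15285369/1996) = -1996/15285369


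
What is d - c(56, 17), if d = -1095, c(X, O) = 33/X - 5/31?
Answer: -1901663/1736 ≈ -1095.4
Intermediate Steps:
c(X, O) = -5/31 + 33/X (c(X, O) = 33/X - 5*1/31 = 33/X - 5/31 = -5/31 + 33/X)
d - c(56, 17) = -1095 - (-5/31 + 33/56) = -1095 - 1*743/1736 = -1095 - 743/1736 = -1901663/1736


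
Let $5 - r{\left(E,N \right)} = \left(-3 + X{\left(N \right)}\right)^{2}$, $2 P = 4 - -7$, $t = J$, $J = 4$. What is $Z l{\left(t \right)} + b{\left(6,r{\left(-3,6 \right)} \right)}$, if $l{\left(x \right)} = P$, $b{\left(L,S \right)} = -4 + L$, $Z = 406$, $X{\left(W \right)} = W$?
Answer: $2235$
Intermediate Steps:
$t = 4$
$P = \frac{11}{2}$ ($P = \frac{4 - -7}{2} = \frac{4 + 7}{2} = \frac{1}{2} \cdot 11 = \frac{11}{2} \approx 5.5$)
$r{\left(E,N \right)} = 5 - \left(-3 + N\right)^{2}$
$l{\left(x \right)} = \frac{11}{2}$
$Z l{\left(t \right)} + b{\left(6,r{\left(-3,6 \right)} \right)} = 406 \cdot \frac{11}{2} + \left(-4 + 6\right) = 2233 + 2 = 2235$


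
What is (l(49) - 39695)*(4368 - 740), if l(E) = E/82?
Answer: -5904462974/41 ≈ -1.4401e+8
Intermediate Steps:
l(E) = E/82 (l(E) = E*(1/82) = E/82)
(l(49) - 39695)*(4368 - 740) = ((1/82)*49 - 39695)*(4368 - 740) = (49/82 - 39695)*3628 = -3254941/82*3628 = -5904462974/41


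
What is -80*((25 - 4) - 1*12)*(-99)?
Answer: 71280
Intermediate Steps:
-80*((25 - 4) - 1*12)*(-99) = -80*(21 - 12)*(-99) = -80*9*(-99) = -720*(-99) = 71280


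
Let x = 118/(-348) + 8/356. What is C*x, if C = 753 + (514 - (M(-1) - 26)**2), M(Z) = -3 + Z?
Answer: -1799401/15486 ≈ -116.20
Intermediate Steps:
x = -4903/15486 (x = 118*(-1/348) + 8*(1/356) = -59/174 + 2/89 = -4903/15486 ≈ -0.31661)
C = 367 (C = 753 + (514 - ((-3 - 1) - 26)**2) = 753 + (514 - (-4 - 26)**2) = 753 + (514 - 1*(-30)**2) = 753 + (514 - 1*900) = 753 + (514 - 900) = 753 - 386 = 367)
C*x = 367*(-4903/15486) = -1799401/15486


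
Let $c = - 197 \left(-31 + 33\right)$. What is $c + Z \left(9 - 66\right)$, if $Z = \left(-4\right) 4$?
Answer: $518$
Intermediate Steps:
$Z = -16$
$c = -394$ ($c = \left(-197\right) 2 = -394$)
$c + Z \left(9 - 66\right) = -394 - 16 \left(9 - 66\right) = -394 - -912 = -394 + 912 = 518$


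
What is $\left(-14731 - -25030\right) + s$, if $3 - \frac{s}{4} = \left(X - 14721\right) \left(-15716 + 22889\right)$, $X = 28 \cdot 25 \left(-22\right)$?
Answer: $864242043$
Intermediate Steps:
$X = -15400$ ($X = 700 \left(-22\right) = -15400$)
$s = 864231744$ ($s = 12 - 4 \left(-15400 - 14721\right) \left(-15716 + 22889\right) = 12 - 4 \left(\left(-30121\right) 7173\right) = 12 - -864231732 = 12 + 864231732 = 864231744$)
$\left(-14731 - -25030\right) + s = \left(-14731 - -25030\right) + 864231744 = \left(-14731 + 25030\right) + 864231744 = 10299 + 864231744 = 864242043$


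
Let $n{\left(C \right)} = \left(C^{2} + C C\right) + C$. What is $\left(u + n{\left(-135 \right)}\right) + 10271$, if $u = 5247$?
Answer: $51833$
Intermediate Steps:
$n{\left(C \right)} = C + 2 C^{2}$ ($n{\left(C \right)} = \left(C^{2} + C^{2}\right) + C = 2 C^{2} + C = C + 2 C^{2}$)
$\left(u + n{\left(-135 \right)}\right) + 10271 = \left(5247 - 135 \left(1 + 2 \left(-135\right)\right)\right) + 10271 = \left(5247 - 135 \left(1 - 270\right)\right) + 10271 = \left(5247 - -36315\right) + 10271 = \left(5247 + 36315\right) + 10271 = 41562 + 10271 = 51833$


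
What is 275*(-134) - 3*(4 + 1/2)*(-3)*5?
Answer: -73295/2 ≈ -36648.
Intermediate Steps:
275*(-134) - 3*(4 + 1/2)*(-3)*5 = -36850 - 3*(4 + ½)*(-3)*5 = -36850 - 27*(-3)/2*5 = -36850 - 3*(-27/2)*5 = -36850 + (81/2)*5 = -36850 + 405/2 = -73295/2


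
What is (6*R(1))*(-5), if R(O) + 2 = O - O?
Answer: 60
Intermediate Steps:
R(O) = -2 (R(O) = -2 + (O - O) = -2 + 0 = -2)
(6*R(1))*(-5) = (6*(-2))*(-5) = -12*(-5) = 60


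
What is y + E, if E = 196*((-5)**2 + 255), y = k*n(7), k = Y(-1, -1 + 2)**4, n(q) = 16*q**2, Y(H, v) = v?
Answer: 55664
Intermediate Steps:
k = 1 (k = (-1 + 2)**4 = 1**4 = 1)
y = 784 (y = 1*(16*7**2) = 1*(16*49) = 1*784 = 784)
E = 54880 (E = 196*(25 + 255) = 196*280 = 54880)
y + E = 784 + 54880 = 55664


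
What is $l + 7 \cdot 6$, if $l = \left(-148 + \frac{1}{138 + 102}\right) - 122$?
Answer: $- \frac{54719}{240} \approx -228.0$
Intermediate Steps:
$l = - \frac{64799}{240}$ ($l = \left(-148 + \frac{1}{240}\right) - 122 = - \frac{35519}{240} - 122 = - \frac{64799}{240} \approx -270.0$)
$l + 7 \cdot 6 = - \frac{64799}{240} + 7 \cdot 6 = - \frac{64799}{240} + 42 = - \frac{54719}{240}$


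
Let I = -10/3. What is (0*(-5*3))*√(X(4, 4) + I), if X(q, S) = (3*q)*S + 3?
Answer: 0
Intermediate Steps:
X(q, S) = 3 + 3*S*q (X(q, S) = 3*S*q + 3 = 3 + 3*S*q)
I = -10/3 (I = -10*⅓ = -10/3 ≈ -3.3333)
(0*(-5*3))*√(X(4, 4) + I) = (0*(-5*3))*√((3 + 3*4*4) - 10/3) = (0*(-15))*√((3 + 48) - 10/3) = 0*√(51 - 10/3) = 0*√(143/3) = 0*(√429/3) = 0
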